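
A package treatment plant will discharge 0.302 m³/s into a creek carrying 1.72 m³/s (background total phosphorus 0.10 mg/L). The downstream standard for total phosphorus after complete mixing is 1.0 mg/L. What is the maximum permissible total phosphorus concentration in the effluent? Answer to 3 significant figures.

At the limit, (Qr·Cr + Qe·Cₑ)/(Qr + Qe) = 1.0:
Cₑ = (2.022·1.0 − 1.720·0.1000) / 0.3020 = 6.126 mg/L.

6.13 mg/L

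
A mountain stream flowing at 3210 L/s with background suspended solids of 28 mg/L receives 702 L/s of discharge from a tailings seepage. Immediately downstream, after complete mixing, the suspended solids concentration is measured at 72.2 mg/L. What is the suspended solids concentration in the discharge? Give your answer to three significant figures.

Mass balance: 3210·28.00 + 702.0·Cₑ = 3912·72.20
→ Cₑ = (3912·72.20 − 3210·28.00) / 702.0 = 274.3 mg/L.

274 mg/L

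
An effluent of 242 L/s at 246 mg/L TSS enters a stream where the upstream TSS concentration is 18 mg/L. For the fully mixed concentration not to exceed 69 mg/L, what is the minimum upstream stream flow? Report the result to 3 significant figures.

840 L/s

Set C_mix = 69: (Q·18.00 + 242.0·246.0) / (Q + 242.0) = 69
→ Q = 242.0·(246.0 − 69)/(69 − 18.00) = 839.9 L/s.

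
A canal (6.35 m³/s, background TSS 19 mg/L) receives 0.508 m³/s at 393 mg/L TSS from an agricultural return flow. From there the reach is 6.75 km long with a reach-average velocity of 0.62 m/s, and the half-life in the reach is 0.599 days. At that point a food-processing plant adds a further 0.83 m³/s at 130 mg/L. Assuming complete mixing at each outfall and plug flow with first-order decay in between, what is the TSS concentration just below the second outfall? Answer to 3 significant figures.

50.0 mg/L

Flow-weighted average: C = (6.350·19.00 + 0.5080·393.0) / 6.858 = 320.3/6.858 = 46.70 mg/L; combined flow 6.858 m³/s.
Travel time t = 6.75·1000 / 0.62 = 10890 s = 3.024 h.
Half-life 0.599 d → k = ln 2 / 0.599 = 1.157 d⁻¹.
Applying C = C₀e^(−kt): 46.70 × 0.8643 = 40.37 mg/L.
Second outfall: C = (6.858·40.37 + 0.8300·130.0)/7.688 = 50.04 mg/L.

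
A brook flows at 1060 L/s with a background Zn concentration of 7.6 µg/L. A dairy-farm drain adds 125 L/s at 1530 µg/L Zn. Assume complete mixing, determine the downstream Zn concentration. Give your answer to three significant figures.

Conservation of mass: C = (1060·7.600 + 125.0·1530) / 1185 = 199300/1185 = 168.2 µg/L.

168 µg/L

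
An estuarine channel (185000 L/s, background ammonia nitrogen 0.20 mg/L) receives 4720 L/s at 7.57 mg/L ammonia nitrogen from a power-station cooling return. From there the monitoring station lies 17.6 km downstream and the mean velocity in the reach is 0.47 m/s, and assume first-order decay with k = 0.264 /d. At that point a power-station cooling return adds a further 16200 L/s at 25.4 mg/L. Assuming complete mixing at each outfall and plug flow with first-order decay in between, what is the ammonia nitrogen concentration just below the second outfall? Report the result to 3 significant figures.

2.31 mg/L

Flow-weighted average: C = (185000·0.2000 + 4720·7.570) / 189700 = 72730/189700 = 0.3834 mg/L; combined flow 189700 L/s.
Travel time t = 17.6·1000 / 0.47 = 37450 s = 10.40 h.
Applying C = C₀e^(−kt): 0.3834 × 0.8919 = 0.3419 mg/L.
At the second outfall, C = (189700·0.3419 + 16200·25.40) / (189700 + 16200) = 2.313 mg/L.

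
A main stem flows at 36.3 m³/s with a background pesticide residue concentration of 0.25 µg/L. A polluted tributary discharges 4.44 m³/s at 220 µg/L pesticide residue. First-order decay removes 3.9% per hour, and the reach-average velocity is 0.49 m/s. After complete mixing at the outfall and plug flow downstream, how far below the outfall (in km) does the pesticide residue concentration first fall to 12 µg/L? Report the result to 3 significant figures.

31.1 km

Conservation of mass: C = (36.30·0.2500 + 4.440·220.0) / 40.74 = 985.9/40.74 = 24.20 µg/L.
3.9%/h lost → k = −ln(1 − 0.039) = 0.03978 h⁻¹.
Set 24.20·exp(−k·t) = 12 → t = ln(24.20/12)/k = 63470 s = 17.63 h.
Distance = v·t = 0.49·63470 = 31100 m = 31.10 km.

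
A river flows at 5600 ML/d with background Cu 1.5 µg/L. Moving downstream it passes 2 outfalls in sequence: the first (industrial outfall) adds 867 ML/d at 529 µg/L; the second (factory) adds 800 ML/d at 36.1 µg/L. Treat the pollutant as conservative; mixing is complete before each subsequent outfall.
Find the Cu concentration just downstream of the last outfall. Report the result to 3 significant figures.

68.2 µg/L

Outfall 1: combined Q = 6467 ML/d; C = (5600·1.500 + 867.0·529.0)/6467 = 72.22 µg/L.
Outfall 2: combined Q = 7267 ML/d; C = (6467·72.22 + 800.0·36.10)/7267 = 68.24 µg/L.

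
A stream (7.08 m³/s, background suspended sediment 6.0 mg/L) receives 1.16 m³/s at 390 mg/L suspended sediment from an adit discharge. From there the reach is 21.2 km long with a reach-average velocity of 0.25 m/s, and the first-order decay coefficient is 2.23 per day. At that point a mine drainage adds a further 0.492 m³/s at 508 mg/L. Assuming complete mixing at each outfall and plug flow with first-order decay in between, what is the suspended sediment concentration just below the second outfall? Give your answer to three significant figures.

35.0 mg/L

After mixing, C = (7.080·6.000 + 1.160·390.0) / 8.240 = 494.9/8.240 = 60.06 mg/L; combined flow 8.240 m³/s.
Travel time t = 21.2·1000 / 0.25 = 84800 s = 23.56 h.
Applying C = C₀e^(−kt): 60.06 × 0.1121 = 6.730 mg/L.
Second outfall: C = (8.240·6.730 + 0.4920·508.0)/8.732 = 34.97 mg/L.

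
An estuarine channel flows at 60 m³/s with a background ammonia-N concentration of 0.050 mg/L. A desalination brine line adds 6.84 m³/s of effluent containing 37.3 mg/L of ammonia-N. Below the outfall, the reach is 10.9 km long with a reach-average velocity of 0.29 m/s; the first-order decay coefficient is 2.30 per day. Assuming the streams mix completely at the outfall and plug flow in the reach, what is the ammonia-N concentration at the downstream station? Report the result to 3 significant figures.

1.42 mg/L

Mass balance: C = (60.00·0.05000 + 6.840·37.30) / 66.84 = 258.1/66.84 = 3.862 mg/L.
Travel time t = 10.9·1000 / 0.29 = 37590 s = 10.44 h.
Applying C = C₀e^(−kt): 3.862 × 0.3677 = 1.420 mg/L.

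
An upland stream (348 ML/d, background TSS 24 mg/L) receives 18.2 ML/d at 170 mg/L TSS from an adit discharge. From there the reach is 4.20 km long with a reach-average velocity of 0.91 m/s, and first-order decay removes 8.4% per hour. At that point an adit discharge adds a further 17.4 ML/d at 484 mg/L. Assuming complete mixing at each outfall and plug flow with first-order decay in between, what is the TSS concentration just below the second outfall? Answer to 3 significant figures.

Conservation of mass: C = (348.0·24.00 + 18.20·170.0) / 366.2 = 11450/366.2 = 31.26 mg/L; combined flow 366.2 ML/d.
Travel time t = 4.20·1000 / 0.91 = 4615 s = 1.282 h.
8.4%/h lost → k = −ln(1 − 0.084) = 0.08774 h⁻¹.
Applying C = C₀e^(−kt): 31.26 × 0.8936 = 27.93 mg/L.
Second outfall: C = (366.2·27.93 + 17.40·484.0)/383.6 = 48.62 mg/L.

48.6 mg/L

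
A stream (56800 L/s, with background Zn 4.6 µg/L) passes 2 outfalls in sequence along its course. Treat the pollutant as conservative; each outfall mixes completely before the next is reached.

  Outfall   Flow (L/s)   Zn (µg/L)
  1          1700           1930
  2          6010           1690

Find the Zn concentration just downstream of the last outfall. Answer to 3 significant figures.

212 µg/L

Outfall 1: combined Q = 58500 L/s; C = (56800·4.600 + 1700·1930)/58500 = 60.55 µg/L.
Outfall 2: combined Q = 64510 L/s; C = (58500·60.55 + 6010·1690)/64510 = 212.4 µg/L.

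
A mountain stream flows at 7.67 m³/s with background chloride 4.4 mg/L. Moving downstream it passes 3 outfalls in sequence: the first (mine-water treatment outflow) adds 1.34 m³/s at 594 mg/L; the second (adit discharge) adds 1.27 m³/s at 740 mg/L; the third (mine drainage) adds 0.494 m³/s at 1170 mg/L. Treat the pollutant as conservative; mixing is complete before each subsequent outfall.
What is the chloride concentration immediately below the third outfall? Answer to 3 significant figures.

218 mg/L

After outfall 1: Q = 7.670 + 1.340 = 9.010 m³/s; C = (7.670·4.400 + 1.340·594.0)/9.010 = 92.09 mg/L.
After outfall 2: Q = 9.010 + 1.270 = 10.28 m³/s; C = (9.010·92.09 + 1.270·740.0)/10.28 = 172.1 mg/L.
After outfall 3: Q = 10.28 + 0.4940 = 10.77 m³/s; C = (10.28·172.1 + 0.4940·1170)/10.77 = 217.9 mg/L.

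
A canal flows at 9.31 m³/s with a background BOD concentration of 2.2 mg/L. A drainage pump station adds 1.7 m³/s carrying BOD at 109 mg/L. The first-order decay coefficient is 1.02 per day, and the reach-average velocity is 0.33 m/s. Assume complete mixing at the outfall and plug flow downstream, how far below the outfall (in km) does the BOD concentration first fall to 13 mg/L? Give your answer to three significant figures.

10.1 km

Mixed concentration C = ΣQC/ΣQ = (9.310·2.200 + 1.700·109.0) / 11.01 = 205.8/11.01 = 18.69 mg/L.
Set 18.69·exp(−k·t) = 13 → t = ln(18.69/13)/k = 30750 s = 8.543 h.
Distance = v·t = 0.33·30750 = 10150 m = 10.15 km.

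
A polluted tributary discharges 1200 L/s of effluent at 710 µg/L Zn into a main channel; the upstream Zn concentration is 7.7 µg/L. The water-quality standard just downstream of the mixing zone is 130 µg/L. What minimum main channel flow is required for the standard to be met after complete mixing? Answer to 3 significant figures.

Set C_mix = 130: (Q·7.700 + 1200·710.0) / (Q + 1200) = 130
→ Q = 1200·(710.0 − 130)/(130 − 7.700) = 5691 L/s.

5690 L/s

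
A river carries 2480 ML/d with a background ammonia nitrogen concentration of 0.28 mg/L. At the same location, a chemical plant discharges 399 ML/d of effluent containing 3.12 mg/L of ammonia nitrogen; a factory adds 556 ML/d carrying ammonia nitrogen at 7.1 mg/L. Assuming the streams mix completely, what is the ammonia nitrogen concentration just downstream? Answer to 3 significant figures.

Conservation of mass: C = (2480·0.2800 + 399.0·3.120 + 556.0·7.100) / 3435 = 5887/3435 = 1.714 mg/L.

1.71 mg/L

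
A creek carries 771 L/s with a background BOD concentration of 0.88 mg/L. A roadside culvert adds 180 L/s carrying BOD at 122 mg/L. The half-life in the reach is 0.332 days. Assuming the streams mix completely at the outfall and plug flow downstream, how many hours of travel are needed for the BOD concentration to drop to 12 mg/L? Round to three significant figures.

7.87 h

Flow-weighted average: C = (771.0·0.8800 + 180.0·122.0) / 951.0 = 22640/951.0 = 23.80 mg/L.
Half-life 0.332 d → k = ln 2 / 0.332 = 2.088 d⁻¹.
23.80·exp(−k·t) = 12 → t = ln(23.80/12)/k = 28350 s = 7.874 h.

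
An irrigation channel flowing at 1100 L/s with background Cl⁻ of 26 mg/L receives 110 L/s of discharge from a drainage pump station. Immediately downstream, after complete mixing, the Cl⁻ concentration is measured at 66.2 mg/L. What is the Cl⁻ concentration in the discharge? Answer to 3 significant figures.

Mass balance: 1100·26.00 + 110.0·Cₑ = 1210·66.20
→ Cₑ = (1210·66.20 − 1100·26.00) / 110.0 = 468.2 mg/L.

468 mg/L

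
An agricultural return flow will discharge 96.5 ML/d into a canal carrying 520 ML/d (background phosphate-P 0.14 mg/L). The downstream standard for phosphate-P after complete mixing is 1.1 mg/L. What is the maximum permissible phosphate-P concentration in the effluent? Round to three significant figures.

6.27 mg/L

At the limit, (Qr·Cr + Qe·Cₑ)/(Qr + Qe) = 1.1:
Cₑ = (616.5·1.1 − 520.0·0.1400) / 96.50 = 6.273 mg/L.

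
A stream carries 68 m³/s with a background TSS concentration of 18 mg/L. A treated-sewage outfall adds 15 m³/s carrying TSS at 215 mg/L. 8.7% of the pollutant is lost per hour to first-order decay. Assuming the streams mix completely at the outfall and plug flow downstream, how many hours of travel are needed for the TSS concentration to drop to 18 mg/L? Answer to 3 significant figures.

Conservation of mass: C = (68.00·18.00 + 15.00·215.0) / 83.00 = 4449/83.00 = 53.60 mg/L.
8.7%/h lost → k = −ln(1 − 0.087) = 0.09102 h⁻¹.
53.60·exp(−k·t) = 18 → t = ln(53.60/18)/k = 43160 s = 11.99 h.

12.0 h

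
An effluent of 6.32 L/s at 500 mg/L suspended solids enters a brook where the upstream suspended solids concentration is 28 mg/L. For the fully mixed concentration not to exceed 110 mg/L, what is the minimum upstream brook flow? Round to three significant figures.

Set C_mix = 110: (Q·28.00 + 6.320·500.0) / (Q + 6.320) = 110
→ Q = 6.320·(500.0 − 110)/(110 − 28.00) = 30.06 L/s.

30.1 L/s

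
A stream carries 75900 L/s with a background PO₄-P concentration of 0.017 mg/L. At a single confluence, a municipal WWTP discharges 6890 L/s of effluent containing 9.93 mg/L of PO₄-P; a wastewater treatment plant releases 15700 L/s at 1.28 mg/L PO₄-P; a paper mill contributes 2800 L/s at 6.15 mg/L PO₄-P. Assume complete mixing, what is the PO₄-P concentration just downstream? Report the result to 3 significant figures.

1.06 mg/L

Mass balance: C = (75900·0.01700 + 6890·9.930 + 15700·1.280 + 2800·6.150) / 101300 = 107000/101300 = 1.057 mg/L.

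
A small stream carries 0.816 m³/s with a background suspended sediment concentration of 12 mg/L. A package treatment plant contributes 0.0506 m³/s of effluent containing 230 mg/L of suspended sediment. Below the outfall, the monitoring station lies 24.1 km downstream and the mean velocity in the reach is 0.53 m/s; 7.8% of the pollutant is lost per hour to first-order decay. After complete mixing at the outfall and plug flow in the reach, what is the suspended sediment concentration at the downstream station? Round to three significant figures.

Mass balance: C = (0.8160·12.00 + 0.05060·230.0) / 0.8666 = 21.43/0.8666 = 24.73 mg/L.
Travel time t = 24.1·1000 / 0.53 = 45470 s = 12.63 h.
7.8%/h lost → k = −ln(1 − 0.078) = 0.08121 h⁻¹.
Applying C = C₀e^(−kt): 24.73 × 0.3585 = 8.866 mg/L.

8.87 mg/L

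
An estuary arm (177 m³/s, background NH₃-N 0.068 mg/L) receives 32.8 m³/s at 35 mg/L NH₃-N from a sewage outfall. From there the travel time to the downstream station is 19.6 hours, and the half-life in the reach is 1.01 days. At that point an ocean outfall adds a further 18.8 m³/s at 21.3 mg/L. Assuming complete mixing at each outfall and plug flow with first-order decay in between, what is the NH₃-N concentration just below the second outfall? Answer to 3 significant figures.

4.65 mg/L

After mixing, C = (177.0·0.06800 + 32.80·35.00) / 209.8 = 1160/209.8 = 5.529 mg/L; combined flow 209.8 m³/s.
Half-life 1.01 d → k = ln 2 / 1.01 = 0.6863 d⁻¹.
After decay, C = 5.529 × e^(−kt) = 5.529 × 0.5709 = 3.157 mg/L.
Second outfall: C = (209.8·3.157 + 18.80·21.30)/228.6 = 4.649 mg/L.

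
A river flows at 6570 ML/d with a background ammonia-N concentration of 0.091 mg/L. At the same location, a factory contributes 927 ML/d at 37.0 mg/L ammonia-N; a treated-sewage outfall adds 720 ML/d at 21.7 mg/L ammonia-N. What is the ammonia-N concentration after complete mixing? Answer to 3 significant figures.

Flow-weighted average: C = (6570·0.09100 + 927.0·37.00 + 720.0·21.70) / 8217 = 50520/8217 = 6.148 mg/L.

6.15 mg/L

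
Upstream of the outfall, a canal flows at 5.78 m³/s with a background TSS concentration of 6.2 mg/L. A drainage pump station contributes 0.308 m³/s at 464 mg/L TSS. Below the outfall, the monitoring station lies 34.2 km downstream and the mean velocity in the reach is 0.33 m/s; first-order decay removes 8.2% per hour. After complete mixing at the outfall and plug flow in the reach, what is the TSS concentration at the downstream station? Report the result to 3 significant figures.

After mixing, C = (5.780·6.200 + 0.3080·464.0) / 6.088 = 178.7/6.088 = 29.36 mg/L.
Travel time t = 34.2·1000 / 0.33 = 103600 s = 28.79 h.
8.2%/h lost → k = −ln(1 − 0.082) = 0.08556 h⁻¹.
First-order decay: C = 29.36·exp(−k·t) = 29.36·0.08518 = 2.501 mg/L.

2.50 mg/L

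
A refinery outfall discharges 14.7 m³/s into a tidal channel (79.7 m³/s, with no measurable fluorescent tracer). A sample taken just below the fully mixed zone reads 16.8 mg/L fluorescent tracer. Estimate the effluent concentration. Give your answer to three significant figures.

Mass balance: 79.70·0 + 14.70·Cₑ = 94.40·16.80
→ Cₑ = (94.40·16.80 − 79.70·0) / 14.70 = 107.9 mg/L.

108 mg/L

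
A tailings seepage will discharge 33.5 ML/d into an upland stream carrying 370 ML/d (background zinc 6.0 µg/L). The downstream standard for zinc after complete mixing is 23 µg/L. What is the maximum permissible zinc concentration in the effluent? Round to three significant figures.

At the limit, (Qr·Cr + Qe·Cₑ)/(Qr + Qe) = 23:
Cₑ = (403.5·23 − 370.0·6.000) / 33.50 = 210.8 µg/L.

211 µg/L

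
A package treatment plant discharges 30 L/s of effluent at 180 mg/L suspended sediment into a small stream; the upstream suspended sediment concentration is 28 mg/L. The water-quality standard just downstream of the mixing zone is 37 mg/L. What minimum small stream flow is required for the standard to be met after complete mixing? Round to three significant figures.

477 L/s

Set C_mix = 37: (Q·28.00 + 30.00·180.0) / (Q + 30.00) = 37
→ Q = 30.00·(180.0 − 37)/(37 − 28.00) = 476.7 L/s.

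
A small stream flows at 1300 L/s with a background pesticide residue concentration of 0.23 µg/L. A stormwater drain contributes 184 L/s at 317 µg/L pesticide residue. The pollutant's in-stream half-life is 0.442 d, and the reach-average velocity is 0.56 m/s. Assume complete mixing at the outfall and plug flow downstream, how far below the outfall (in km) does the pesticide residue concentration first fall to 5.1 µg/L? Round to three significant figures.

Conservation of mass: C = (1300·0.2300 + 184.0·317.0) / 1484 = 58630/1484 = 39.51 µg/L.
Half-life 0.442 d → k = ln 2 / 0.442 = 1.568 d⁻¹.
Set 39.51·exp(−k·t) = 5.1 → t = ln(39.51/5.1)/k = 112800 s = 31.33 h.
Distance = v·t = 0.56·112800 = 63160 m = 63.16 km.

63.2 km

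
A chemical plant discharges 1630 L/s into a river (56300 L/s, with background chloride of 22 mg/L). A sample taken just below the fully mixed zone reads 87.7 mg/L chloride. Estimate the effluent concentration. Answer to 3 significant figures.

2360 mg/L

Mass balance: 56300·22.00 + 1630·Cₑ = 57930·87.70
→ Cₑ = (57930·87.70 − 56300·22.00) / 1630 = 2357 mg/L.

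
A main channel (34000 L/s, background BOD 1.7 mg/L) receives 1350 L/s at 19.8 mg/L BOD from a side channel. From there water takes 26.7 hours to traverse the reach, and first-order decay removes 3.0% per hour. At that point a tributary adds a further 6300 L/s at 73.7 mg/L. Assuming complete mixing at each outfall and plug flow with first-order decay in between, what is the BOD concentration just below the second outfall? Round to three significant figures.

12.0 mg/L

Conservation of mass: C = (34000·1.700 + 1350·19.80) / 35350 = 84530/35350 = 2.391 mg/L; combined flow 35350 L/s.
3.0%/h lost → k = −ln(1 − 0.03) = 0.03046 h⁻¹.
Decay over the reach: 2.391·exp(−kt) = 2.391·0.4434 = 1.060 mg/L.
Second outfall: C = (35350·1.060 + 6300·73.70)/41650 = 12.05 mg/L.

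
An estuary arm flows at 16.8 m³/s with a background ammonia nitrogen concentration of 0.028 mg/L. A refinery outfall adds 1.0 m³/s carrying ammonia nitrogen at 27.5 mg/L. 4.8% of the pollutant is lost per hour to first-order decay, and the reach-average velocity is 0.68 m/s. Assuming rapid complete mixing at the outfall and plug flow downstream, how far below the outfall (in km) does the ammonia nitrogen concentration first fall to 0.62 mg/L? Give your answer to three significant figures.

46.3 km

Mixed concentration C = ΣQC/ΣQ = (16.80·0.02800 + 1.000·27.50) / 17.80 = 27.97/17.80 = 1.571 mg/L.
4.8%/h lost → k = −ln(1 − 0.048) = 0.04919 h⁻¹.
Set 1.571·exp(−k·t) = 0.62 → t = ln(1.571/0.62)/k = 68060 s = 18.91 h.
Distance = v·t = 0.68·68060 = 46280 m = 46.28 km.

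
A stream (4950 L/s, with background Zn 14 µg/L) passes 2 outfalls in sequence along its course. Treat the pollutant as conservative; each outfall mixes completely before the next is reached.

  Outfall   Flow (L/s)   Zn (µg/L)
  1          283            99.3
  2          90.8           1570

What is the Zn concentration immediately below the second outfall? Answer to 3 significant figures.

45.1 µg/L

Outfall 1: combined Q = 5233 L/s; C = (4950·14.00 + 283.0·99.30)/5233 = 18.61 µg/L.
Outfall 2: combined Q = 5324 L/s; C = (5233·18.61 + 90.80·1570)/5324 = 45.07 µg/L.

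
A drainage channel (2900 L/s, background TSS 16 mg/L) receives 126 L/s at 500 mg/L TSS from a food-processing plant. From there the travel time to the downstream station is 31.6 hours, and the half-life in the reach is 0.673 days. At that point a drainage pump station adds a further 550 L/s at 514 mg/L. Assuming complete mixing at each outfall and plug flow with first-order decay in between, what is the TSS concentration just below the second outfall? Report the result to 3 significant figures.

Mixed concentration C = ΣQC/ΣQ = (2900·16.00 + 126.0·500.0) / 3026 = 109400/3026 = 36.15 mg/L; combined flow 3026 L/s.
Half-life 0.673 d → k = ln 2 / 0.673 = 1.030 d⁻¹.
After decay, C = 36.15 × e^(−kt) = 36.15 × 0.2577 = 9.316 mg/L.
At the second outfall, C = (3026·9.316 + 550.0·514.0) / (3026 + 550.0) = 86.94 mg/L.

86.9 mg/L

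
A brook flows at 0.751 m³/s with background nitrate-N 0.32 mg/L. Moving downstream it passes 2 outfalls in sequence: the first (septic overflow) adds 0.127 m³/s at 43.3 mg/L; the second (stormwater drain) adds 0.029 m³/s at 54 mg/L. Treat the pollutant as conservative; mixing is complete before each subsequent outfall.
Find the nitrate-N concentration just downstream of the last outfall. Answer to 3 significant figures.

8.05 mg/L

Outfall 1: combined Q = 0.8780 m³/s; C = (0.7510·0.3200 + 0.1270·43.30)/0.8780 = 6.537 mg/L.
Outfall 2: combined Q = 0.9070 m³/s; C = (0.8780·6.537 + 0.02900·54.00)/0.9070 = 8.054 mg/L.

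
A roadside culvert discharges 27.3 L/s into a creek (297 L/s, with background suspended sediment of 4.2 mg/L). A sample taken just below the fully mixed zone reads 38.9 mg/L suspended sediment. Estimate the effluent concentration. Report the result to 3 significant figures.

416 mg/L

Mass balance: 297.0·4.200 + 27.30·Cₑ = 324.3·38.90
→ Cₑ = (324.3·38.90 − 297.0·4.200) / 27.30 = 416.4 mg/L.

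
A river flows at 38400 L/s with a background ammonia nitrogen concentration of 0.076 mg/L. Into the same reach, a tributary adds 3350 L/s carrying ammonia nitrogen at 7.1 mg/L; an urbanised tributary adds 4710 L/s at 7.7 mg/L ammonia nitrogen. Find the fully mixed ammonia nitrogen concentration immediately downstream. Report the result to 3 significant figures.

1.36 mg/L

Flow-weighted average: C = (38400·0.07600 + 3350·7.100 + 4710·7.700) / 46460 = 62970/46460 = 1.355 mg/L.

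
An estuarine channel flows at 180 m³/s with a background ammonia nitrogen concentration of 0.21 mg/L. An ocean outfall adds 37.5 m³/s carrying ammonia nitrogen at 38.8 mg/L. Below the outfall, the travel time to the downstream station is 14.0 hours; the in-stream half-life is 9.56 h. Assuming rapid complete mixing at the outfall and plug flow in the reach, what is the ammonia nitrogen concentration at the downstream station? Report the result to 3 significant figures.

2.49 mg/L

Mixed concentration C = ΣQC/ΣQ = (180.0·0.2100 + 37.50·38.80) / 217.5 = 1493/217.5 = 6.863 mg/L.
Half-life 9.56 h → k = ln 2 / 9.56 = 0.07250 h⁻¹ = 1.740 d⁻¹.
First-order decay: C = 6.863·exp(−k·t) = 6.863·0.3624 = 2.487 mg/L.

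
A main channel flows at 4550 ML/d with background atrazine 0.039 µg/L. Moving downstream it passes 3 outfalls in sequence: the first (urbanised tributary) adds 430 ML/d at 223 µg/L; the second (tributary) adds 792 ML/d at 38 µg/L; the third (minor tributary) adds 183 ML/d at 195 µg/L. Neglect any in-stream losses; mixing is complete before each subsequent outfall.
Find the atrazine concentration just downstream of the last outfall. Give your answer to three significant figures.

Outfall 1: combined Q = 4980 ML/d; C = (4550·0.03900 + 430.0·223.0)/4980 = 19.29 µg/L.
Outfall 2: combined Q = 5772 ML/d; C = (4980·19.29 + 792.0·38.00)/5772 = 21.86 µg/L.
Outfall 3: combined Q = 5955 ML/d; C = (5772·21.86 + 183.0·195.0)/5955 = 27.18 µg/L.

27.2 µg/L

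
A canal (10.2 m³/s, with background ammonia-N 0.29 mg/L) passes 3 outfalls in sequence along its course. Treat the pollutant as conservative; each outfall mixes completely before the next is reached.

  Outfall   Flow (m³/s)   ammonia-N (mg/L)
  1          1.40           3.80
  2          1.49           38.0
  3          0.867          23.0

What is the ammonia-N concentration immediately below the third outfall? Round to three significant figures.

6.08 mg/L

Below outfall 1: Q → 11.60 m³/s, C = (10.20·0.2900 + 1.400·3.800)/11.60 = 0.7136 mg/L.
Below outfall 2: Q → 13.09 m³/s, C = (11.60·0.7136 + 1.490·38.00)/13.09 = 4.958 mg/L.
Below outfall 3: Q → 13.96 m³/s, C = (13.09·4.958 + 0.8670·23.00)/13.96 = 6.079 mg/L.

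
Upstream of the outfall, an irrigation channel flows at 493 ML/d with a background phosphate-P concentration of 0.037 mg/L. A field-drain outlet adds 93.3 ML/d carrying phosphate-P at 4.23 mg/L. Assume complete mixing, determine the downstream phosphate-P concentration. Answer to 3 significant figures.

Mixed concentration C = ΣQC/ΣQ = (493.0·0.03700 + 93.30·4.230) / 586.3 = 412.9/586.3 = 0.7042 mg/L.

0.704 mg/L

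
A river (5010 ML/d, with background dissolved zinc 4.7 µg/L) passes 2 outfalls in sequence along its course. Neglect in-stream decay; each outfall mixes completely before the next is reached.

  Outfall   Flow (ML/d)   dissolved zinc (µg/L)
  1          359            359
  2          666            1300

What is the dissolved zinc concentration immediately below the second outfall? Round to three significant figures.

Below outfall 1: Q → 5369 ML/d, C = (5010·4.700 + 359.0·359.0)/5369 = 28.39 µg/L.
Below outfall 2: Q → 6035 ML/d, C = (5369·28.39 + 666.0·1300)/6035 = 168.7 µg/L.

169 µg/L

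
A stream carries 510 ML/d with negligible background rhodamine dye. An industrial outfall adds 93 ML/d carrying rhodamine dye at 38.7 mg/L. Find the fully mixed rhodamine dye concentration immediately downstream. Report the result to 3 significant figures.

5.97 mg/L

Conservation of mass: C = (510.0·0 + 93.00·38.70) / 603.0 = 3599/603.0 = 5.969 mg/L.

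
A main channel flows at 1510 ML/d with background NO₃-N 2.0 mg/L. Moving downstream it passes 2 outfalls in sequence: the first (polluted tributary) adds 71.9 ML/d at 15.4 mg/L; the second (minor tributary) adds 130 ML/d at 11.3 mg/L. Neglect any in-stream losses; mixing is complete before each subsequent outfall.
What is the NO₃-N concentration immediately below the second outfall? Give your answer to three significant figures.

3.27 mg/L

Outfall 1: combined Q = 1582 ML/d; C = (1510·2.000 + 71.90·15.40)/1582 = 2.609 mg/L.
Outfall 2: combined Q = 1712 ML/d; C = (1582·2.609 + 130.0·11.30)/1712 = 3.269 mg/L.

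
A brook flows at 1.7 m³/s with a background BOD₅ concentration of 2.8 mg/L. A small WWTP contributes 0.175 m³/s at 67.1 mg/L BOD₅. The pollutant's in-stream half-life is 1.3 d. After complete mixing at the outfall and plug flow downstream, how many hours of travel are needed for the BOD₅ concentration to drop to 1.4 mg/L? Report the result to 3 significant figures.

82.8 h

Conservation of mass: C = (1.700·2.800 + 0.1750·67.10) / 1.875 = 16.50/1.875 = 8.801 mg/L.
Half-life 1.3 d → k = ln 2 / 1.3 = 0.5332 d⁻¹.
8.801·exp(−k·t) = 1.4 → t = ln(8.801/1.4)/k = 297900 s = 82.75 h.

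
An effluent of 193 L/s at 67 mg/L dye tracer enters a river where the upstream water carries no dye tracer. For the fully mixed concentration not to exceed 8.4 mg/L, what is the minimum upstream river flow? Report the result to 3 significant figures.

1350 L/s

Set C_mix = 8.4: (Q·0 + 193.0·67.00) / (Q + 193.0) = 8.4
→ Q = 193.0·(67.00 − 8.4)/(8.4 − 0) = 1346 L/s.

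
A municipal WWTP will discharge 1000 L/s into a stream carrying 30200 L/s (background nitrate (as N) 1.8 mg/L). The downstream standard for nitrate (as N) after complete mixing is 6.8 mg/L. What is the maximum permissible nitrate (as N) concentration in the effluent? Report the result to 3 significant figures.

At the limit, (Qr·Cr + Qe·Cₑ)/(Qr + Qe) = 6.8:
Cₑ = (31200·6.8 − 30200·1.800) / 1000 = 157.8 mg/L.

158 mg/L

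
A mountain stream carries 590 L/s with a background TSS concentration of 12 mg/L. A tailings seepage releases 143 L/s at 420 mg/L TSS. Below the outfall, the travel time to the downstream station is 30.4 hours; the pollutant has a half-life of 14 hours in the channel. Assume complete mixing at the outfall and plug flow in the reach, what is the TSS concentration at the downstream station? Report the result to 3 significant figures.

20.3 mg/L

Conservation of mass: C = (590.0·12.00 + 143.0·420.0) / 733.0 = 67140/733.0 = 91.60 mg/L.
Half-life 14 h → k = ln 2 / 14 = 0.04951 h⁻¹ = 1.188 d⁻¹.
After decay, C = 91.60 × e^(−kt) = 91.60 × 0.2220 = 20.33 mg/L.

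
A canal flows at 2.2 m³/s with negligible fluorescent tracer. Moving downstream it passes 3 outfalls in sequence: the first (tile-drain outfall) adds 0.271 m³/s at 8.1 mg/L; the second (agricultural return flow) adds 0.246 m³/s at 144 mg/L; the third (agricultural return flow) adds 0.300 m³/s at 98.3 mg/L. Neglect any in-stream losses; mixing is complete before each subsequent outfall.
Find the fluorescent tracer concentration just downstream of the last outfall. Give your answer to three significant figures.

22.2 mg/L

Outfall 1: combined Q = 2.471 m³/s; C = (2.200·0 + 0.2710·8.100)/2.471 = 0.8883 mg/L.
Outfall 2: combined Q = 2.717 m³/s; C = (2.471·0.8883 + 0.2460·144.0)/2.717 = 13.85 mg/L.
Outfall 3: combined Q = 3.017 m³/s; C = (2.717·13.85 + 0.3000·98.30)/3.017 = 22.24 mg/L.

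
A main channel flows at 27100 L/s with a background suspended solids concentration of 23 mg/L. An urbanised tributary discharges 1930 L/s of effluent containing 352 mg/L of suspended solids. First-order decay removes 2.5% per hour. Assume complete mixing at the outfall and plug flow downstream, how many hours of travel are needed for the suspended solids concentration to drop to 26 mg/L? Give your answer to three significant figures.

Flow-weighted average: C = (27100·23.00 + 1930·352.0) / 29030 = 1303000/29030 = 44.87 mg/L.
2.5%/h lost → k = −ln(1 − 0.025) = 0.02532 h⁻¹.
44.87·exp(−k·t) = 26 → t = ln(44.87/26)/k = 77600 s = 21.56 h.

21.6 h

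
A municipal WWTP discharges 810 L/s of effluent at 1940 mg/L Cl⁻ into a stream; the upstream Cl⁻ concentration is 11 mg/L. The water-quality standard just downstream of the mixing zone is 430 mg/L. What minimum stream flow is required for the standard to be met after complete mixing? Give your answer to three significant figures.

Set C_mix = 430: (Q·11.00 + 810.0·1940) / (Q + 810.0) = 430
→ Q = 810.0·(1940 − 430)/(430 − 11.00) = 2919 L/s.

2920 L/s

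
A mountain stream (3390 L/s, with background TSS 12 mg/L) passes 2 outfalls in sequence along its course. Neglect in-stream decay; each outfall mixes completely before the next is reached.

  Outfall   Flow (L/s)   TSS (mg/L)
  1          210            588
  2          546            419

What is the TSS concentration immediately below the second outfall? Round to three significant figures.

Below outfall 1: Q → 3600 L/s, C = (3390·12.00 + 210.0·588.0)/3600 = 45.60 mg/L.
Below outfall 2: Q → 4146 L/s, C = (3600·45.60 + 546.0·419.0)/4146 = 94.77 mg/L.

94.8 mg/L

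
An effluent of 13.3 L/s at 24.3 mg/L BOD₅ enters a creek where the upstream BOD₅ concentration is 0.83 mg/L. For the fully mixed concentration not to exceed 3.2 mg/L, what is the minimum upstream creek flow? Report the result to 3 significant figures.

Set C_mix = 3.2: (Q·0.8300 + 13.30·24.30) / (Q + 13.30) = 3.2
→ Q = 13.30·(24.30 − 3.2)/(3.2 − 0.8300) = 118.4 L/s.

118 L/s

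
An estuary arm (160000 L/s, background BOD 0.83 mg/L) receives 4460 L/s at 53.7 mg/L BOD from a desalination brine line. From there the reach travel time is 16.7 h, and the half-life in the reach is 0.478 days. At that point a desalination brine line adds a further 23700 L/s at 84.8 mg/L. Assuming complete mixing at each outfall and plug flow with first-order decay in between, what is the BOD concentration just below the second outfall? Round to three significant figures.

11.4 mg/L

After mixing, C = (160000·0.8300 + 4460·53.70) / 164500 = 372300/164500 = 2.264 mg/L; combined flow 164500 L/s.
Half-life 0.478 d → k = ln 2 / 0.478 = 1.450 d⁻¹.
Decay over the reach: 2.264·exp(−kt) = 2.264·0.3646 = 0.8253 mg/L.
At the second outfall, C = (164500·0.8253 + 23700·84.80) / (164500 + 23700) = 11.40 mg/L.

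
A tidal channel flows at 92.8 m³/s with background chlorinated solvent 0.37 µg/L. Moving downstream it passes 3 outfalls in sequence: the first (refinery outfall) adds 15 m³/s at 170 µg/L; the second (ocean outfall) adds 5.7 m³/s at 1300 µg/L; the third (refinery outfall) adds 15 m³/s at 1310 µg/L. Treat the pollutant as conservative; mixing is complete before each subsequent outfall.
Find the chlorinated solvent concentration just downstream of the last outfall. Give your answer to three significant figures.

Outfall 1: combined Q = 107.8 m³/s; C = (92.80·0.3700 + 15.00·170.0)/107.8 = 23.97 µg/L.
Outfall 2: combined Q = 113.5 m³/s; C = (107.8·23.97 + 5.700·1300)/113.5 = 88.06 µg/L.
Outfall 3: combined Q = 128.5 m³/s; C = (113.5·88.06 + 15.00·1310)/128.5 = 230.7 µg/L.

231 µg/L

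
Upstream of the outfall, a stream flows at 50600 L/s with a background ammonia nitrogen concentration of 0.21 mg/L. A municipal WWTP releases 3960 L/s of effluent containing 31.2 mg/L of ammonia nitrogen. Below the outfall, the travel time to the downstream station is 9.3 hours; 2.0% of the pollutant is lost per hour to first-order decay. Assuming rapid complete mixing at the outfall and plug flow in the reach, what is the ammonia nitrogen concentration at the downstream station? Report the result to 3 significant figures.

Flow-weighted average: C = (50600·0.2100 + 3960·31.20) / 54560 = 134200/54560 = 2.459 mg/L.
2.0%/h lost → k = −ln(1 − 0.02) = 0.02020 h⁻¹.
Applying C = C₀e^(−kt): 2.459 × 0.8287 = 2.038 mg/L.

2.04 mg/L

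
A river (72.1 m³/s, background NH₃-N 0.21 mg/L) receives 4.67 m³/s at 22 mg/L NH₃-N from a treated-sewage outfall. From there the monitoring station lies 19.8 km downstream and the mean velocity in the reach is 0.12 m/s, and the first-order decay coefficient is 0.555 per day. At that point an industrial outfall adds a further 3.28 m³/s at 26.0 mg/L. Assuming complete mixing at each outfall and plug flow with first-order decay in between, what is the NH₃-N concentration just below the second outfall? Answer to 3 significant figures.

Conservation of mass: C = (72.10·0.2100 + 4.670·22.00) / 76.77 = 117.9/76.77 = 1.536 mg/L; combined flow 76.77 m³/s.
Travel time t = 19.8·1000 / 0.12 = 165000 s = 45.83 h.
After decay, C = 1.536 × e^(−kt) = 1.536 × 0.3465 = 0.5320 mg/L.
At the second outfall, C = (76.77·0.5320 + 3.280·26.00) / (76.77 + 3.280) = 1.576 mg/L.

1.58 mg/L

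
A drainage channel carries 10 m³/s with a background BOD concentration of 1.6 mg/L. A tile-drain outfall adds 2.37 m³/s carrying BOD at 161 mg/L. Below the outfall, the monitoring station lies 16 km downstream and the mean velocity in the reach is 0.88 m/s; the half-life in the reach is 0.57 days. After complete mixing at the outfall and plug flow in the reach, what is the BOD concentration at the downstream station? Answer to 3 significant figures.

Conservation of mass: C = (10.00·1.600 + 2.370·161.0) / 12.37 = 397.6/12.37 = 32.14 mg/L.
Travel time t = 16·1000 / 0.88 = 18180 s = 5.051 h.
Half-life 0.57 d → k = ln 2 / 0.57 = 1.216 d⁻¹.
Applying C = C₀e^(−kt): 32.14 × 0.7742 = 24.88 mg/L.

24.9 mg/L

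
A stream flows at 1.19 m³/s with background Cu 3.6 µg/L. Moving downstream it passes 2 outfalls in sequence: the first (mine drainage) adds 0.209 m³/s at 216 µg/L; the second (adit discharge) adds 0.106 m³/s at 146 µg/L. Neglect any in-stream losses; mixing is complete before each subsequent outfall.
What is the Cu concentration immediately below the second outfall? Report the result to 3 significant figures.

43.1 µg/L

After outfall 1: Q = 1.190 + 0.2090 = 1.399 m³/s; C = (1.190·3.600 + 0.2090·216.0)/1.399 = 35.33 µg/L.
After outfall 2: Q = 1.399 + 0.1060 = 1.505 m³/s; C = (1.399·35.33 + 0.1060·146.0)/1.505 = 43.13 µg/L.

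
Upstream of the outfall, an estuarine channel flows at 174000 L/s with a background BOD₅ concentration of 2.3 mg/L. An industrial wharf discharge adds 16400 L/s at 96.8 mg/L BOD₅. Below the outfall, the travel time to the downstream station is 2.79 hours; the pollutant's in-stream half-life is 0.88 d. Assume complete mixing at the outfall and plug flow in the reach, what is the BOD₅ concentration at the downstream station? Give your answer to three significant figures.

9.53 mg/L

Mass balance: C = (174000·2.300 + 16400·96.80) / 190400 = 1988000/190400 = 10.44 mg/L.
Half-life 0.88 d → k = ln 2 / 0.88 = 0.7877 d⁻¹.
Decay over the reach: 10.44·exp(−kt) = 10.44·0.9125 = 9.526 mg/L.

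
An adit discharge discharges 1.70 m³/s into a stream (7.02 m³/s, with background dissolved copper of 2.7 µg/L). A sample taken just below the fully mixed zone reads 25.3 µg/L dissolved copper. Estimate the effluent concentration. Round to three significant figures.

119 µg/L

Mass balance: 7.020·2.700 + 1.700·Cₑ = 8.720·25.30
→ Cₑ = (8.720·25.30 − 7.020·2.700) / 1.700 = 118.6 µg/L.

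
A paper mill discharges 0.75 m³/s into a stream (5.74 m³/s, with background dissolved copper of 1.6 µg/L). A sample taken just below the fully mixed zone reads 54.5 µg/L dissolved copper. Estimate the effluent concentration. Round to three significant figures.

Mass balance: 5.740·1.600 + 0.7500·Cₑ = 6.490·54.50
→ Cₑ = (6.490·54.50 − 5.740·1.600) / 0.7500 = 459.4 µg/L.

459 µg/L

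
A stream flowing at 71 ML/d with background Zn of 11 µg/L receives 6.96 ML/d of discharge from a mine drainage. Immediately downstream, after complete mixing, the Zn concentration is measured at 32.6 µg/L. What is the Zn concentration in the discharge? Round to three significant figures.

Mass balance: 71.00·11.00 + 6.960·Cₑ = 77.96·32.60
→ Cₑ = (77.96·32.60 − 71.00·11.00) / 6.960 = 252.9 µg/L.

253 µg/L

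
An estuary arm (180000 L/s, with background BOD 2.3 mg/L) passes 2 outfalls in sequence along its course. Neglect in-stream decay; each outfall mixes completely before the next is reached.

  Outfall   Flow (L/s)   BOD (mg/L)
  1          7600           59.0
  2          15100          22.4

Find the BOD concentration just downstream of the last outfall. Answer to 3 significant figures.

Below outfall 1: Q → 187600 L/s, C = (180000·2.300 + 7600·59.00)/187600 = 4.597 mg/L.
Below outfall 2: Q → 202700 L/s, C = (187600·4.597 + 15100·22.40)/202700 = 5.923 mg/L.

5.92 mg/L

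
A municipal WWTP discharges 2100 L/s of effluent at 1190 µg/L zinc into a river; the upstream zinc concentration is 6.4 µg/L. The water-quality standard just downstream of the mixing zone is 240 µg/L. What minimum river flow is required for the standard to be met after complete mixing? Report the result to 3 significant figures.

8540 L/s

Set C_mix = 240: (Q·6.400 + 2100·1190) / (Q + 2100) = 240
→ Q = 2100·(1190 − 240)/(240 − 6.400) = 8540 L/s.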